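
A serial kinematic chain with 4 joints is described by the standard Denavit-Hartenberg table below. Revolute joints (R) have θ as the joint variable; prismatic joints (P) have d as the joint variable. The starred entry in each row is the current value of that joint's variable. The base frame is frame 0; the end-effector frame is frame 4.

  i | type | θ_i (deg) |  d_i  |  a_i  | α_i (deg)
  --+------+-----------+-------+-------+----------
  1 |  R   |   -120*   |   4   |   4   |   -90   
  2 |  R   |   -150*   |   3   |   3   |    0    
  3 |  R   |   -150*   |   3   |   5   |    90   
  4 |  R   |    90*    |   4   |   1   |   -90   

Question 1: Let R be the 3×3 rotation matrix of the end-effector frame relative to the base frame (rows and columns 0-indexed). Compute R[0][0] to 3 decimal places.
0.866

End-effector x-axis (col 0 of R) = (0.8660,-0.5000,-0.0000)
R[0][0] = 0.8660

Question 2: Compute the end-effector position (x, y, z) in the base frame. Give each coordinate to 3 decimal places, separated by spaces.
after link 1: o_1 = (-2.0000, -3.4641, 4.0000)
after link 2: o_2 = (1.8971, -2.7141, 5.5000)
after link 3: o_3 = (3.2452, -6.3792, 1.1699)
after link 4: o_4 = (2.3792, -9.8792, 3.1699)

2.379 -9.879 3.170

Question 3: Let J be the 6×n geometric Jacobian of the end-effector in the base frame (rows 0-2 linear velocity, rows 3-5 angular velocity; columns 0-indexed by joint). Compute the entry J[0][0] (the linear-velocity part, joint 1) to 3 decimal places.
9.879

axis z_0 = ẑ; lever o_n−o_0 = (2.3792,-9.8792,3.1699)
cross product → J_v[:, 0] = (9.8792,2.3792,-0.0000)
J_ω[:, 0] = z_0
entry J[0][0] = 9.8792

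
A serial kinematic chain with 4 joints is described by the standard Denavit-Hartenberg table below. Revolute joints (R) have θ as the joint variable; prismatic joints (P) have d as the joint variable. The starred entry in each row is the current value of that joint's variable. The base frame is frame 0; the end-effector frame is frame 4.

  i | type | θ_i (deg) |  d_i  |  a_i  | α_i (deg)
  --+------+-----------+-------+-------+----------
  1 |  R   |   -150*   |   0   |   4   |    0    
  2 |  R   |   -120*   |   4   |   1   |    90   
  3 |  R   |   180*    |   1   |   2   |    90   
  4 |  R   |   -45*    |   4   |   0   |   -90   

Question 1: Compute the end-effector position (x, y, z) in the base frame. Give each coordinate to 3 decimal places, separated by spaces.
after link 1: o_1 = (-3.4641, -2.0000, 0.0000)
after link 2: o_2 = (-3.4641, -1.0000, 4.0000)
after link 3: o_3 = (-2.4641, -3.0000, 4.0000)
after link 4: o_4 = (-2.4641, -3.0000, 8.0000)

-2.464 -3.000 8.000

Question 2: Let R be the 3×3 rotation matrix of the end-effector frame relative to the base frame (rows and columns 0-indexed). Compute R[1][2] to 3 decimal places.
End-effector z-axis (col 2 of R) = (0.7071,-0.7071,0.0000)
R[1][2] = -0.7071

-0.707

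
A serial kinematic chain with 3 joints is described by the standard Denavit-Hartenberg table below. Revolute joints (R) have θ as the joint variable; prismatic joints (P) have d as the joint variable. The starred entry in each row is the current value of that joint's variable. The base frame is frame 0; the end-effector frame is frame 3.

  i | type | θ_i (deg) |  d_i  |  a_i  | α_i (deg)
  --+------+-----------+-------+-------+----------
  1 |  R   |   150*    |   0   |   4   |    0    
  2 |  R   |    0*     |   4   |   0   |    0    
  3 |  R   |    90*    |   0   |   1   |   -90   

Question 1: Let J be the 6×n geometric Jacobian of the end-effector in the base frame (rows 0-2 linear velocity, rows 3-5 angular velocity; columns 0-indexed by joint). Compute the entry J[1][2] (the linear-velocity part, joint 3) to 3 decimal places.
-0.500

axis z_2 = (0.0000,0.0000,1.0000); lever o_n−o_2 = (-0.5000,-0.8660,0.0000)
cross product → J_v[:, 2] = (0.8660,-0.5000,0.0000)
J_ω[:, 2] = z_2
entry J[1][2] = -0.5000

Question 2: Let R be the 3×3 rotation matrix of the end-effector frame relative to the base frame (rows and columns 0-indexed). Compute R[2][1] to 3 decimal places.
End-effector y-axis (col 1 of R) = (0.0000,-0.0000,-1.0000)
R[2][1] = -1.0000

-1.000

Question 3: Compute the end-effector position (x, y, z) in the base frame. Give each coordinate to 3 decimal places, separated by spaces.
-3.964 1.134 4.000

after link 1: o_1 = (-3.4641, 2.0000, 0.0000)
after link 2: o_2 = (-3.4641, 2.0000, 4.0000)
after link 3: o_3 = (-3.9641, 1.1340, 4.0000)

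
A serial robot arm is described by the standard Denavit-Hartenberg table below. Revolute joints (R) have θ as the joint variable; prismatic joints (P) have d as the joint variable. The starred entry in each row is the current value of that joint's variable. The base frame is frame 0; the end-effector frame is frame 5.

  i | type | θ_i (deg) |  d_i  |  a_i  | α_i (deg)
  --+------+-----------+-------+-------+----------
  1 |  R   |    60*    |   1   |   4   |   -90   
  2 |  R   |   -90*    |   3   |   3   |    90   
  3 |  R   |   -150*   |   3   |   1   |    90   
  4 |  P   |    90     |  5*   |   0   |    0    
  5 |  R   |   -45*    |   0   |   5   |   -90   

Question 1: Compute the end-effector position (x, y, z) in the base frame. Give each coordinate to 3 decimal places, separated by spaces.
-5.652 0.335 -2.428

after link 1: o_1 = (2.0000, 3.4641, 1.0000)
after link 2: o_2 = (-0.5981, 4.9641, 4.0000)
after link 3: o_3 = (-1.6651, 2.1160, 3.1340)
after link 4: o_4 = (-5.4151, 4.2811, 0.6340)
after link 5: o_5 = (-5.6519, 0.3353, -2.4279)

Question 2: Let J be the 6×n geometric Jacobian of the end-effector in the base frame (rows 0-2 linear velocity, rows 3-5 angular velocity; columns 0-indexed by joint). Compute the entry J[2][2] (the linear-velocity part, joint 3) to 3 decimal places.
-2.062

axis z_2 = (-0.5000,-0.8660,0.0000); lever o_n−o_2 = (-5.0538,-4.6288,-6.4279)
cross product → J_v[:, 2] = (5.5667,-3.2139,-2.0624)
J_ω[:, 2] = z_2
entry J[2][2] = -2.0624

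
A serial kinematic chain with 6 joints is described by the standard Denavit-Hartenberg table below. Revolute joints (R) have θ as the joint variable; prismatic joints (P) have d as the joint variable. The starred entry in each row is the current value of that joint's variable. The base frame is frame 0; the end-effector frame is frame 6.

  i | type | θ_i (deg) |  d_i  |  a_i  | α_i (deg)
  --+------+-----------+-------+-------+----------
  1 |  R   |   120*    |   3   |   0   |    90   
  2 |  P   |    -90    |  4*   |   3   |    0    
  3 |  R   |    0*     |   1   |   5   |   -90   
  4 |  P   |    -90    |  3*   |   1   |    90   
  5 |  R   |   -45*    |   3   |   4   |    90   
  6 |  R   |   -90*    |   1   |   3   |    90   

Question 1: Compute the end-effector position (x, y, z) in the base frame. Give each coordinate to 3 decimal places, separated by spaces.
after link 1: o_1 = (0.0000, 0.0000, 3.0000)
after link 2: o_2 = (3.4641, 2.0000, 0.0000)
after link 3: o_3 = (4.3301, 2.5000, -5.0000)
after link 4: o_4 = (3.6962, 5.5981, -5.0000)
after link 5: o_5 = (7.5599, 4.5628, -2.0000)
after link 6: o_6 = (7.3010, 3.5969, -5.0000)

7.301 3.597 -5.000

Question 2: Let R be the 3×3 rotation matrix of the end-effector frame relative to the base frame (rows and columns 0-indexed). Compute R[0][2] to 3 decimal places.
End-effector z-axis (col 2 of R) = (-0.9659,0.2588,-0.0000)
R[0][2] = -0.9659

-0.966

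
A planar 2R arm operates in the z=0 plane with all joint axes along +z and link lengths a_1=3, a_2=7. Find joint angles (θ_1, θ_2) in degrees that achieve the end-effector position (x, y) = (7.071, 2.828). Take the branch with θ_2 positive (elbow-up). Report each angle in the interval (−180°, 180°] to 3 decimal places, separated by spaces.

-45.007 90.005

cos θ_2 = (57.9966−3²−7²)/(2·3·7) = -0.0001; θ_2 = 90.0046° (elbow-up)
β = atan2(2.8280,7.0710) = 21.7986°; ψ = atan2(7.0000,2.9994) = 66.8053°
θ_1 = β − ψ = -45.0067°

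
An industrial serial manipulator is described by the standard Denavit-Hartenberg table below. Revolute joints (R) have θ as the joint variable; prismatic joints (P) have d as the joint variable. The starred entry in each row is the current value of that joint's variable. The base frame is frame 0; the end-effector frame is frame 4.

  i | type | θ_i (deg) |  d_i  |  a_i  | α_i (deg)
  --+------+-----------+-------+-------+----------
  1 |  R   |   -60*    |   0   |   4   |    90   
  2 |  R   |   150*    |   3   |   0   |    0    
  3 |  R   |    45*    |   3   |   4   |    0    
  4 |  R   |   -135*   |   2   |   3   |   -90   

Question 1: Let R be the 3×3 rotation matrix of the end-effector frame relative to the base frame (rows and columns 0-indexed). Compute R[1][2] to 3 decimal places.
0.750

End-effector z-axis (col 2 of R) = (-0.4330,0.7500,0.5000)
R[1][2] = 0.7500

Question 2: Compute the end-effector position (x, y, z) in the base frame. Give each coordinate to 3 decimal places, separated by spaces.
-6.110 -5.417 1.563

after link 1: o_1 = (2.0000, -3.4641, 0.0000)
after link 2: o_2 = (-0.5981, -4.9641, 0.0000)
after link 3: o_3 = (-5.1280, -3.1180, -1.0353)
after link 4: o_4 = (-6.1101, -5.4171, 1.5628)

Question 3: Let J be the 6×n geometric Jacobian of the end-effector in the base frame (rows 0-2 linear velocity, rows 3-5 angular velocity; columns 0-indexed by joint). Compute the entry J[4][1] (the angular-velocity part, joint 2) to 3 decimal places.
-0.500

axis z_1 = (-0.8660,-0.5000,0.0000); lever o_n−o_1 = (-8.1101,-1.9530,1.5628)
cross product → J_v[:, 1] = (-0.7814,1.3534,-2.3637)
J_ω[:, 1] = z_1
entry J[4][1] = -0.5000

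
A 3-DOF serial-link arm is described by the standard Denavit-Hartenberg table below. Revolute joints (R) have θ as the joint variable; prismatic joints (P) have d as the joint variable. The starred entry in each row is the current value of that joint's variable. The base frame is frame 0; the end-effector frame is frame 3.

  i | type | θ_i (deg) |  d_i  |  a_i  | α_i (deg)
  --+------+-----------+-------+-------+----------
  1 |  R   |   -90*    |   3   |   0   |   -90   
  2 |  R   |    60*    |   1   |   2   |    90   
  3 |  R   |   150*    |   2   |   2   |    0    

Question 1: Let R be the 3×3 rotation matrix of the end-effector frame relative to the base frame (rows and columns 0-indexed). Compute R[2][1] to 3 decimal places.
End-effector y-axis (col 1 of R) = (-0.8660,0.2500,0.4330)
R[2][1] = 0.4330

0.433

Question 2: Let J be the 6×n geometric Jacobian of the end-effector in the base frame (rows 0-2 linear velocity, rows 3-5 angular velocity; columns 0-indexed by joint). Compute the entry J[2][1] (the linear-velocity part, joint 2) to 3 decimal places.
axis z_1 = (1.0000,0.0000,0.0000); lever o_n−o_1 = (2.0000,-1.8660,0.7679)
cross product → J_v[:, 1] = (0.0000,-0.7679,-1.8660)
J_ω[:, 1] = z_1
entry J[2][1] = -1.8660

-1.866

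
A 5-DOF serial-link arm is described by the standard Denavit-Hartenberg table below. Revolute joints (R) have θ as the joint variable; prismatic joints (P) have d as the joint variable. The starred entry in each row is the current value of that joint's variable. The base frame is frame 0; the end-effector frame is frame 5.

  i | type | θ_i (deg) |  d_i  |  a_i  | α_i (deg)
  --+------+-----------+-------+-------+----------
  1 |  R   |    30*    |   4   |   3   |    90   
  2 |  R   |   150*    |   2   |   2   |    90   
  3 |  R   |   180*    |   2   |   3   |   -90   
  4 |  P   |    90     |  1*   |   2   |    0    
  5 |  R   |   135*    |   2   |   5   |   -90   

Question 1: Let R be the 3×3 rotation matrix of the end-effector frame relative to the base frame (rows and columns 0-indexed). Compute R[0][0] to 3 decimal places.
End-effector x-axis (col 0 of R) = (-0.2241,-0.1294,0.9659)
R[0][0] = -0.2241

-0.224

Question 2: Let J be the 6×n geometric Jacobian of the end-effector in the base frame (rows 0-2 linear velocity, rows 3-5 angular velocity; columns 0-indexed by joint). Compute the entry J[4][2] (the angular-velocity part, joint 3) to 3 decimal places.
axis z_2 = (0.4330,0.2500,0.8660); lever o_n−o_2 = (-0.3707,3.2501,3.3296)
cross product → J_v[:, 2] = (-1.9822,-1.7628,1.5000)
J_ω[:, 2] = z_2
entry J[4][2] = 0.2500

0.250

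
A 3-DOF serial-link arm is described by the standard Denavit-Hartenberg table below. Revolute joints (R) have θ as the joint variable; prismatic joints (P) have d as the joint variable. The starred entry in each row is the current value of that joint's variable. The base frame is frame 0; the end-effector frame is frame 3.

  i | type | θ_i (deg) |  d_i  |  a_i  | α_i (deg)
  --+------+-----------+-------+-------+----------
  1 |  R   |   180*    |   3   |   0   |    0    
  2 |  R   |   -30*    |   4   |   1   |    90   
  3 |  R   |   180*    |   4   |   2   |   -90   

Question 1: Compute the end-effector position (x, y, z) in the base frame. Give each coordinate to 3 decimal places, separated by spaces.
2.866 2.964 7.000

after link 1: o_1 = (0.0000, 0.0000, 3.0000)
after link 2: o_2 = (-0.8660, 0.5000, 7.0000)
after link 3: o_3 = (2.8660, 2.9641, 7.0000)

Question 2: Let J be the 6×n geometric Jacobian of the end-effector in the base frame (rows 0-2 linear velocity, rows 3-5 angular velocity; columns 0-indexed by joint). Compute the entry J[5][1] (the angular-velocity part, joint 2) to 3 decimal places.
1.000

axis z_1 = (0.0000,0.0000,1.0000); lever o_n−o_1 = (2.8660,2.9641,4.0000)
cross product → J_v[:, 1] = (-2.9641,2.8660,0.0000)
J_ω[:, 1] = z_1
entry J[5][1] = 1.0000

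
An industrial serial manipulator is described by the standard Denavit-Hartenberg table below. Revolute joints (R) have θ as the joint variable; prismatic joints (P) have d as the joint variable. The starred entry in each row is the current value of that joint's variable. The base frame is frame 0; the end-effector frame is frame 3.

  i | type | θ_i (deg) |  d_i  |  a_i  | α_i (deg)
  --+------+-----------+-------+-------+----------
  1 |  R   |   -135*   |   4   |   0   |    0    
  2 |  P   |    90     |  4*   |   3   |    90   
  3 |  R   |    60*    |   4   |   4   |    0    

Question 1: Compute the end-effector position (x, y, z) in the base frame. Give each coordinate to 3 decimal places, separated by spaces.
0.707 -6.364 11.464

after link 1: o_1 = (0.0000, 0.0000, 4.0000)
after link 2: o_2 = (2.1213, -2.1213, 8.0000)
after link 3: o_3 = (0.7071, -6.3640, 11.4641)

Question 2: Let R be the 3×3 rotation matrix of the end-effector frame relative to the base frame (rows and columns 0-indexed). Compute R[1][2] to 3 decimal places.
-0.707

End-effector z-axis (col 2 of R) = (-0.7071,-0.7071,0.0000)
R[1][2] = -0.7071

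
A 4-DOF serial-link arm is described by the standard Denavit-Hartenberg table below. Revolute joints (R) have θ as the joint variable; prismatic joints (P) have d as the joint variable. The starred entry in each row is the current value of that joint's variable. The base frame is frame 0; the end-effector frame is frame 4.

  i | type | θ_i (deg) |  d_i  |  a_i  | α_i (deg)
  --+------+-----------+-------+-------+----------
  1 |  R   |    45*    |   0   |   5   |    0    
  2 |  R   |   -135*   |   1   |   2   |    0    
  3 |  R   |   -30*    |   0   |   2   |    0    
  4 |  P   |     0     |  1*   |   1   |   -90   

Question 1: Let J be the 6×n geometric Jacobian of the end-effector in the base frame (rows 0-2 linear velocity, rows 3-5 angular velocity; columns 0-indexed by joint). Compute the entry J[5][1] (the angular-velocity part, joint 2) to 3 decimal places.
1.000

axis z_1 = (0.0000,0.0000,1.0000); lever o_n−o_1 = (-1.5000,-4.5981,2.0000)
cross product → J_v[:, 1] = (4.5981,-1.5000,0.0000)
J_ω[:, 1] = z_1
entry J[5][1] = 1.0000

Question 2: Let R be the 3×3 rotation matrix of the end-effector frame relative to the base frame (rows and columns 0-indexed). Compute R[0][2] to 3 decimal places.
0.866

End-effector z-axis (col 2 of R) = (0.8660,-0.5000,0.0000)
R[0][2] = 0.8660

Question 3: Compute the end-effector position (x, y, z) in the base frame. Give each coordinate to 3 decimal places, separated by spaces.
after link 1: o_1 = (3.5355, 3.5355, 0.0000)
after link 2: o_2 = (3.5355, 1.5355, 1.0000)
after link 3: o_3 = (2.5355, -0.1965, 1.0000)
after link 4: o_4 = (2.0355, -1.0625, 2.0000)

2.036 -1.063 2.000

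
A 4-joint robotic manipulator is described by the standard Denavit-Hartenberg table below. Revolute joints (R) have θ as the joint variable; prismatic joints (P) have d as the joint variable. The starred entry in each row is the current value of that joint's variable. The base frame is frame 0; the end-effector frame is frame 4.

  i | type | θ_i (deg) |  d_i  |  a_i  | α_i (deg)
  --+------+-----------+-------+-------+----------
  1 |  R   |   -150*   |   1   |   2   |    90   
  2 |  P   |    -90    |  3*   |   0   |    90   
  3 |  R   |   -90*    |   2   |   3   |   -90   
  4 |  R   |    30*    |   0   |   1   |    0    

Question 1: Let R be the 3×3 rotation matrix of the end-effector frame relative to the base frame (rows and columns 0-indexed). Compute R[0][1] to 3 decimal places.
-1.000

End-effector y-axis (col 1 of R) = (-1.0000,-0.0000,0.0000)
R[0][1] = -1.0000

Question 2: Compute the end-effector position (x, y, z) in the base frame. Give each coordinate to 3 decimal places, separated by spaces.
after link 1: o_1 = (-1.7321, -1.0000, 1.0000)
after link 2: o_2 = (-3.2321, 1.5981, 1.0000)
after link 3: o_3 = (0.0000, 0.0000, 1.0000)
after link 4: o_4 = (0.0000, -1.0000, 1.0000)

0.000 -1.000 1.000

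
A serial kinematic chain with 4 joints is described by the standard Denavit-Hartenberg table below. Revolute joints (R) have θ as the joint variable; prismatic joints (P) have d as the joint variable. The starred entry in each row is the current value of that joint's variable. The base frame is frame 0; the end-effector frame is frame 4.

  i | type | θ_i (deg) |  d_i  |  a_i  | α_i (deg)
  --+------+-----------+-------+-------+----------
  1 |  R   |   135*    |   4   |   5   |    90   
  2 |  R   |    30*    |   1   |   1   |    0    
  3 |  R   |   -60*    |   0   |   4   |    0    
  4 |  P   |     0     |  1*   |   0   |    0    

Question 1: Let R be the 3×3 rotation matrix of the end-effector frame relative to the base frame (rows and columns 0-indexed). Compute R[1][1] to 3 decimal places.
0.354

End-effector y-axis (col 1 of R) = (-0.3536,0.3536,0.8660)
R[1][1] = 0.3536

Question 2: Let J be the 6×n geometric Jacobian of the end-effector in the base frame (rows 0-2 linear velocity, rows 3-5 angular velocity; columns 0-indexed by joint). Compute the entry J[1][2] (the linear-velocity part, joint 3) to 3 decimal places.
1.414

axis z_2 = (0.7071,0.7071,0.0000); lever o_n−o_2 = (-1.7424,3.1566,-2.0000)
cross product → J_v[:, 2] = (-1.4142,1.4142,3.4641)
J_ω[:, 2] = z_2
entry J[1][2] = 1.4142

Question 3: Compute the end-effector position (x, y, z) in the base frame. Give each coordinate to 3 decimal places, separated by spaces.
-5.183 8.012 2.500

after link 1: o_1 = (-3.5355, 3.5355, 4.0000)
after link 2: o_2 = (-3.4408, 4.8550, 4.5000)
after link 3: o_3 = (-5.8903, 7.3045, 2.5000)
after link 4: o_4 = (-5.1832, 8.0116, 2.5000)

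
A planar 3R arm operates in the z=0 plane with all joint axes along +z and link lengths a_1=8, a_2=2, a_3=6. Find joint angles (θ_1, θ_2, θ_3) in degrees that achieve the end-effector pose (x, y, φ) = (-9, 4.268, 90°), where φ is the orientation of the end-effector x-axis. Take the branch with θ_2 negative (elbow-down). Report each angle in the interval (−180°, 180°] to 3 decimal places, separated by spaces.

-158.213 -60.000 -51.786

wrist centre = target − a_3·(cos φ, sin φ) = (-9.0000, -1.7320)
cos θ_2 = (83.9998−8²−2²)/(2·8·2) = 0.5000; θ_2 = -60.0004° (elbow-down)
β = atan2(-1.7320,-9.0000) = -169.1069°; ψ = atan2(-1.7321,9.0000) = -10.8934°
θ_1 = β − ψ = -158.2135°
θ_3 = φ − θ_1 − θ_2 = -51.7862° (wrapped to (-180°,180°])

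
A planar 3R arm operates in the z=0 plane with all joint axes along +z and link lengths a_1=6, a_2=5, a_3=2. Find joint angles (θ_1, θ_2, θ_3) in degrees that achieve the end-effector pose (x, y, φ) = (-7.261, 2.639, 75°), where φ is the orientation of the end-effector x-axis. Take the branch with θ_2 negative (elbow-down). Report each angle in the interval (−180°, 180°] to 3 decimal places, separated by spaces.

wrist centre = target − a_3·(cos φ, sin φ) = (-7.7786, 0.7071)
cos θ_2 = (61.0073−6²−5²)/(2·6·5) = 0.0001; θ_2 = -89.9931° (elbow-down)
β = atan2(0.7071,-7.7786) = 174.8056°; ψ = atan2(-5.0000,6.0006) = -39.8027°
θ_1 = β − ψ = 214.6083°
θ_3 = φ − θ_1 − θ_2 = -49.6152° (wrapped to (-180°,180°])

-145.392 -89.993 -49.615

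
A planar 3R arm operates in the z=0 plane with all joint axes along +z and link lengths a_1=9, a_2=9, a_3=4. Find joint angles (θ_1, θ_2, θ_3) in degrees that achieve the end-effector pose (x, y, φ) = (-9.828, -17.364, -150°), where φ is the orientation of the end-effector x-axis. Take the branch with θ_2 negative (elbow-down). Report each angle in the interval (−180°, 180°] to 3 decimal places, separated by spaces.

-90.000 -45.000 -15.000

wrist centre = target − a_3·(cos φ, sin φ) = (-6.3639, -15.3640)
cos θ_2 = (276.5517−9²−9²)/(2·9·9) = 0.7071; θ_2 = -44.9998° (elbow-down)
β = atan2(-15.3640,-6.3639) = -112.4997°; ψ = atan2(-6.3639,15.3640) = -22.4999°
θ_1 = β − ψ = -89.9998°
θ_3 = φ − θ_1 − θ_2 = -15.0004° (wrapped to (-180°,180°])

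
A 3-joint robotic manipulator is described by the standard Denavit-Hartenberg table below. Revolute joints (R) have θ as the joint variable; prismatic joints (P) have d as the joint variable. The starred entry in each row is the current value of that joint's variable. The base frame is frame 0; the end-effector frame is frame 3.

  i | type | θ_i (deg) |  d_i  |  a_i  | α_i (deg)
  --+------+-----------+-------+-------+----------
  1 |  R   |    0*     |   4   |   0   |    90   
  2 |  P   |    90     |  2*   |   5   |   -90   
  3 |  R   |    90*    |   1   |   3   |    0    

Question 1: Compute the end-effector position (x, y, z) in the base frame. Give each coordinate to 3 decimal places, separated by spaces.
after link 1: o_1 = (0.0000, 0.0000, 4.0000)
after link 2: o_2 = (0.0000, -2.0000, 9.0000)
after link 3: o_3 = (-1.0000, 1.0000, 9.0000)

-1.000 1.000 9.000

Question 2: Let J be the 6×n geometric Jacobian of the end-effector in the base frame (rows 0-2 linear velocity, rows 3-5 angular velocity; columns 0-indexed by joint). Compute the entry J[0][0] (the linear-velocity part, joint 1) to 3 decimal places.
axis z_0 = ẑ; lever o_n−o_0 = (-1.0000,1.0000,9.0000)
cross product → J_v[:, 0] = (-1.0000,-1.0000,0.0000)
J_ω[:, 0] = z_0
entry J[0][0] = -1.0000

-1.000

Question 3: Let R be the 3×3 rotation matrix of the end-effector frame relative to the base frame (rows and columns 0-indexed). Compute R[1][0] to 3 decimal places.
End-effector x-axis (col 0 of R) = (-0.0000,1.0000,0.0000)
R[1][0] = 1.0000

1.000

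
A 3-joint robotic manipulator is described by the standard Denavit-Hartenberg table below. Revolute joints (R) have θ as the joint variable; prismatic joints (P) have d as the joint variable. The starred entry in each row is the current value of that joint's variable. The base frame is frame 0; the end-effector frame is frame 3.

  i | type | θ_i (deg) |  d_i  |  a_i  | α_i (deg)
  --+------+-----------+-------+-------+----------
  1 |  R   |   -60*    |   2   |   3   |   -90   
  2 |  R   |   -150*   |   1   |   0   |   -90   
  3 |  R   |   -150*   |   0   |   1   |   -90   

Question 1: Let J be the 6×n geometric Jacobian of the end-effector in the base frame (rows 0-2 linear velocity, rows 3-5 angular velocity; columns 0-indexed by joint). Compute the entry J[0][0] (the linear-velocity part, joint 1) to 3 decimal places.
axis z_0 = ẑ; lever o_n−o_0 = (3.1740,-2.4976,1.5670)
cross product → J_v[:, 0] = (2.4976,3.1740,-0.0000)
J_ω[:, 0] = z_0
entry J[0][0] = 2.4976

2.498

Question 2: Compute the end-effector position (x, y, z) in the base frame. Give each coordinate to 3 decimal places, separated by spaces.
after link 1: o_1 = (1.5000, -2.5981, 2.0000)
after link 2: o_2 = (2.3660, -2.0981, 2.0000)
after link 3: o_3 = (3.1740, -2.4976, 1.5670)

3.174 -2.498 1.567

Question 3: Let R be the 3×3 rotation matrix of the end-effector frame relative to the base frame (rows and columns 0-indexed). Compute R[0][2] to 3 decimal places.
End-effector z-axis (col 2 of R) = (0.5335,0.8080,0.2500)
R[0][2] = 0.5335

0.533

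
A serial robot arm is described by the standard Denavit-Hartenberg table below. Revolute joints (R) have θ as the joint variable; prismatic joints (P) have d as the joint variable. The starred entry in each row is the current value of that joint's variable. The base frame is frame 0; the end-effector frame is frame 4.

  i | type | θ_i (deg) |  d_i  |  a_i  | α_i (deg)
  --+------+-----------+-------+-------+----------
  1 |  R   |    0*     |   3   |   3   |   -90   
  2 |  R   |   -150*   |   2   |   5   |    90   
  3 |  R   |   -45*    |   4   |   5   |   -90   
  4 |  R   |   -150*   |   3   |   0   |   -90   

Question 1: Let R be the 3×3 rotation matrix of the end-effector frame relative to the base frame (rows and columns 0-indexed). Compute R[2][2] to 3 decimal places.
End-effector z-axis (col 2 of R) = (-0.7392,-0.3536,-0.5732)
R[2][2] = -0.5732

-0.573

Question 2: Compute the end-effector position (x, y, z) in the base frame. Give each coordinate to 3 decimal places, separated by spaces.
-8.229 0.586 4.864

after link 1: o_1 = (3.0000, 0.0000, 3.0000)
after link 2: o_2 = (-1.3301, 2.0000, 5.5000)
after link 3: o_3 = (-6.3920, -1.5355, 3.8037)
after link 4: o_4 = (-8.2291, 0.5858, 4.8643)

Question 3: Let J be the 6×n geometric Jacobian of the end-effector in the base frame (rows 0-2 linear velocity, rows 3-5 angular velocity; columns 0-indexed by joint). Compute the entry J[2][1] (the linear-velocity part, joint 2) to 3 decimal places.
axis z_1 = (0.0000,1.0000,0.0000); lever o_n−o_1 = (-11.2291,0.5858,1.8643)
cross product → J_v[:, 1] = (1.8643,-0.0000,11.2291)
J_ω[:, 1] = z_1
entry J[2][1] = 11.2291

11.229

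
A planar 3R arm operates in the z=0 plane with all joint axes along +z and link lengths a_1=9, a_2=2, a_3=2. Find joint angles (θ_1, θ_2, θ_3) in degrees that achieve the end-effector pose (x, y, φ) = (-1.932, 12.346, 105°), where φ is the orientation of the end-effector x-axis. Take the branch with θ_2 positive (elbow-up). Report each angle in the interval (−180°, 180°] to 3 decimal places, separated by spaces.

wrist centre = target − a_3·(cos φ, sin φ) = (-1.4144, 10.4141)
cos θ_2 = (110.4549−9²−2²)/(2·9·2) = 0.7071; θ_2 = 45.0021° (elbow-up)
β = atan2(10.4141,-1.4144) = 97.7341°; ψ = atan2(1.4143,10.4142) = 7.7336°
θ_1 = β − ψ = 90.0005°
θ_3 = φ − θ_1 − θ_2 = -30.0026° (wrapped to (-180°,180°])

90.001 45.002 -30.003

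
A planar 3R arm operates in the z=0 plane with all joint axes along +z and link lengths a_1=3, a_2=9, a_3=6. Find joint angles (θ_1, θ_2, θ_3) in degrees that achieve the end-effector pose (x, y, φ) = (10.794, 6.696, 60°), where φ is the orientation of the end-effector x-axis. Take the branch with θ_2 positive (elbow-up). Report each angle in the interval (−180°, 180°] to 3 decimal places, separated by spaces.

-90.006 120.005 30.001

wrist centre = target − a_3·(cos φ, sin φ) = (7.7940, 1.4998)
cos θ_2 = (62.9960−3²−9²)/(2·3·9) = -0.5001; θ_2 = 120.0049° (elbow-up)
β = atan2(1.4998,7.7940) = 10.8926°; ψ = atan2(7.7938,-1.5007) = 100.8987°
θ_1 = β − ψ = -90.0060°
θ_3 = φ − θ_1 − θ_2 = 30.0011° (wrapped to (-180°,180°])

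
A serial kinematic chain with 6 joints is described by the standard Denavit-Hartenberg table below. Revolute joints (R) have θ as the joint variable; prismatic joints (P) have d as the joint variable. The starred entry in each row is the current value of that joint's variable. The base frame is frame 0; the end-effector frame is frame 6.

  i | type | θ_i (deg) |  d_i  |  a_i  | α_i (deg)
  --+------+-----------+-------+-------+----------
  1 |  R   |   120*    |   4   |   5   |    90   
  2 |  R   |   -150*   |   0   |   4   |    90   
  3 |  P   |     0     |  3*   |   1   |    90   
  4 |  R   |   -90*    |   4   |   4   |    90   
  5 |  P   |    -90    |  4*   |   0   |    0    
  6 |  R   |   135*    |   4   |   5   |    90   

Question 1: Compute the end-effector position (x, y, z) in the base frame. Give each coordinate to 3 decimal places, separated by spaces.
-11.459 4.776 1.572

after link 1: o_1 = (-2.5000, 4.3301, 4.0000)
after link 2: o_2 = (-0.7679, 1.3301, 2.0000)
after link 3: o_3 = (0.4151, -0.7189, 4.0981)
after link 4: o_4 = (-4.0490, -0.9869, 0.6340)
after link 5: o_5 = (-5.7811, 2.0131, 2.6340)
after link 6: o_6 = (-11.4589, 4.7763, 1.5721)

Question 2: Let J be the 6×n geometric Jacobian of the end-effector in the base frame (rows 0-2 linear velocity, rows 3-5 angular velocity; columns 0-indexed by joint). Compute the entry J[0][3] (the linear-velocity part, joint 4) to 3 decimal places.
axis z_3 = (-0.8660,-0.5000,0.0000); lever o_n−o_3 = (-11.8739,5.4952,-2.5260)
cross product → J_v[:, 3] = (1.2630,-2.1875,-10.6960)
J_ω[:, 3] = z_3
entry J[0][3] = 1.2630

1.263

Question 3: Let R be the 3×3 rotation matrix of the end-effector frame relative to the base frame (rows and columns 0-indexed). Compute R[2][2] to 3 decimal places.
End-effector z-axis (col 2 of R) = (0.4356,0.6597,-0.6124)
R[2][2] = -0.6124

-0.612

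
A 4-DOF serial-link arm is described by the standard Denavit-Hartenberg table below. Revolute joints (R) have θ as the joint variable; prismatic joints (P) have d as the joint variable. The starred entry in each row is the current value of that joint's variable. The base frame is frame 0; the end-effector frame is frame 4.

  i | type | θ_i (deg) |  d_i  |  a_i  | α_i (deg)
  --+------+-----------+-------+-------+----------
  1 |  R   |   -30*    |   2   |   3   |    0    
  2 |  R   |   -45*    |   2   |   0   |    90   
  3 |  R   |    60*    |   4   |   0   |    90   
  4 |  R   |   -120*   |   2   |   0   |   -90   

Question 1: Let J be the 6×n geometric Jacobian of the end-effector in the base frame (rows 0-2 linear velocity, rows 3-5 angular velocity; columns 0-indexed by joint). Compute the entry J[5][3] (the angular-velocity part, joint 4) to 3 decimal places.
-0.500

axis z_3 = (0.2241,-0.8365,-0.5000); lever o_n−o_3 = (0.4483,-1.6730,-1.0000)
cross product → J_v[:, 3] = (0.0000,-0.0000,0.0000)
J_ω[:, 3] = z_3
entry J[5][3] = -0.5000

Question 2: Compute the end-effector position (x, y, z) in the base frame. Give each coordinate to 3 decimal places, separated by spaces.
-0.817 -4.208 3.000

after link 1: o_1 = (2.5981, -1.5000, 2.0000)
after link 2: o_2 = (2.5981, -1.5000, 4.0000)
after link 3: o_3 = (-1.2656, -2.5353, 4.0000)
after link 4: o_4 = (-0.8173, -4.2083, 3.0000)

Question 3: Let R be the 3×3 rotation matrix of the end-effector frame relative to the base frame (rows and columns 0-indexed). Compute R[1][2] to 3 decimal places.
End-effector z-axis (col 2 of R) = (0.5950,-0.2888,0.7500)
R[1][2] = -0.2888

-0.289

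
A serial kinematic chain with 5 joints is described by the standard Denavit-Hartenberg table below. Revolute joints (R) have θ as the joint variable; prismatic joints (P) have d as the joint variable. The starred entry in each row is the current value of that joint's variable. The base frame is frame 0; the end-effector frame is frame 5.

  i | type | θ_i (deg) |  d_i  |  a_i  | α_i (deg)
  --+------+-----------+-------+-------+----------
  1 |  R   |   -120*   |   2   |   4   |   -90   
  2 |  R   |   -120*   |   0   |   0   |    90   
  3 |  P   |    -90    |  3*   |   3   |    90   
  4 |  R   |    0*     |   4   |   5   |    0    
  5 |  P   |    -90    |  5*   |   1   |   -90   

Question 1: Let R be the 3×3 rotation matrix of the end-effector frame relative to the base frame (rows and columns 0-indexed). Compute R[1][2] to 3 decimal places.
0.500

End-effector z-axis (col 2 of R) = (-0.8660,0.5000,-0.0000)
R[1][2] = 0.5000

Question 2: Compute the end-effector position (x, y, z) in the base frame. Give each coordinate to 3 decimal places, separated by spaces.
-10.312 -1.861 -6.794

after link 1: o_1 = (-2.0000, -3.4641, 2.0000)
after link 2: o_2 = (-2.0000, -3.4641, 2.0000)
after link 3: o_3 = (-3.2990, 0.2859, 0.5000)
after link 4: o_4 = (-8.6292, 1.0538, -2.9641)
after link 5: o_5 = (-10.3122, -1.8612, -6.7942)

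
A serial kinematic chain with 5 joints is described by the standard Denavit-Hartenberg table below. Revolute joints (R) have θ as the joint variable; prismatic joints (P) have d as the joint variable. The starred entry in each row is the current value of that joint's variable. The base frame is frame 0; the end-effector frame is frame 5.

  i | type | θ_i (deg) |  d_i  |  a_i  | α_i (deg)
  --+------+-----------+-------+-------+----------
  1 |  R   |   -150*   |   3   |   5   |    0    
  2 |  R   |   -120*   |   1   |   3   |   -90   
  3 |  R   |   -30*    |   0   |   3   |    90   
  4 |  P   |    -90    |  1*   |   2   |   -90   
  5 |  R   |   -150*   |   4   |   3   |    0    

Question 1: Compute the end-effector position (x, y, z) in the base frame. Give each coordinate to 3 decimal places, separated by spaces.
-4.928 5.312 9.665

after link 1: o_1 = (-4.3301, -2.5000, 3.0000)
after link 2: o_2 = (-4.3301, 0.5000, 4.0000)
after link 3: o_3 = (-4.3301, 3.0981, 5.5000)
after link 4: o_4 = (-2.3301, 2.5981, 6.3660)
after link 5: o_5 = (-4.9282, 5.3122, 9.6651)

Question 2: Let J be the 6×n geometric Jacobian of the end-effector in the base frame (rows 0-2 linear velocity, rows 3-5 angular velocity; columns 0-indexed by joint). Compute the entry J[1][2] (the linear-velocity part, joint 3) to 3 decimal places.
axis z_2 = (-1.0000,-0.0000,0.0000); lever o_n−o_2 = (-0.5981,4.8122,5.6651)
cross product → J_v[:, 2] = (-0.0000,5.6651,-4.8122)
J_ω[:, 2] = z_2
entry J[1][2] = 5.6651

5.665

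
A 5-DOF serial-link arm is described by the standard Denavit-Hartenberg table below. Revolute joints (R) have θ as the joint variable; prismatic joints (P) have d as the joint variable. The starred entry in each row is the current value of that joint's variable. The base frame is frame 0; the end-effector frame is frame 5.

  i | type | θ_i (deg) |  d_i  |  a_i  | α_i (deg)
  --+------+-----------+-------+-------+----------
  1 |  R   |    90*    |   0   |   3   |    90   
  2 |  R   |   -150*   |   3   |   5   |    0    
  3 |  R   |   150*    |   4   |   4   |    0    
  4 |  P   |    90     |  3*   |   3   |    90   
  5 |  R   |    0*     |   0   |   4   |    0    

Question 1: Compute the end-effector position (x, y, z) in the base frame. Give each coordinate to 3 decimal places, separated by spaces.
after link 1: o_1 = (0.0000, 3.0000, 0.0000)
after link 2: o_2 = (3.0000, -1.3301, -2.5000)
after link 3: o_3 = (7.0000, 2.6699, -2.5000)
after link 4: o_4 = (10.0000, 2.6699, 0.5000)
after link 5: o_5 = (10.0000, 2.6699, 4.5000)

10.000 2.670 4.500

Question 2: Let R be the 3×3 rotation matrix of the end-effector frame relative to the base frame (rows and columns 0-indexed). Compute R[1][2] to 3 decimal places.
End-effector z-axis (col 2 of R) = (0.0000,1.0000,-0.0000)
R[1][2] = 1.0000

1.000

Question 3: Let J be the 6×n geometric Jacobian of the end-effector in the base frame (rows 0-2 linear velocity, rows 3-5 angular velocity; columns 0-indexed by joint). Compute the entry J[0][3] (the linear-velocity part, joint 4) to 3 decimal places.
1.000

prismatic axis z_3 = (1.0000,-0.0000,0.0000)
J_v[:, 3] = z_3; J_ω[:, 3] = (0,0,0)
entry J[0][3] = 1.0000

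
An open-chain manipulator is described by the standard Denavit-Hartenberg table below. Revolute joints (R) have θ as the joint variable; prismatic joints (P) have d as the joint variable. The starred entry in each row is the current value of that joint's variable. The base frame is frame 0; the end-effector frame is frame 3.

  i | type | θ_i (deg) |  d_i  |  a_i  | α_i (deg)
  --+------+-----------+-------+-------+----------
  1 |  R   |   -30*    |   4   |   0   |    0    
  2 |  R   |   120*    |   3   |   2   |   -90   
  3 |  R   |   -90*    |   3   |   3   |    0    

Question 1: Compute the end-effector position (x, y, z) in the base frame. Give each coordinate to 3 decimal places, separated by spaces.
-3.000 2.000 10.000

after link 1: o_1 = (0.0000, 0.0000, 4.0000)
after link 2: o_2 = (0.0000, 2.0000, 7.0000)
after link 3: o_3 = (-3.0000, 2.0000, 10.0000)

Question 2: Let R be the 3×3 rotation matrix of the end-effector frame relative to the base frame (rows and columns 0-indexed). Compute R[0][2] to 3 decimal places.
-1.000

End-effector z-axis (col 2 of R) = (-1.0000,0.0000,0.0000)
R[0][2] = -1.0000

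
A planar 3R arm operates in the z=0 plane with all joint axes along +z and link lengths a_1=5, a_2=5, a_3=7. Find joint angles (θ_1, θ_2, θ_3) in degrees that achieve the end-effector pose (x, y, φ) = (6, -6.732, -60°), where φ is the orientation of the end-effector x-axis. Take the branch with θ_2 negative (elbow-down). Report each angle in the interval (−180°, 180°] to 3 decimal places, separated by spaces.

60.001 -150.000 29.999

wrist centre = target − a_3·(cos φ, sin φ) = (2.5000, -0.6698)
cos θ_2 = (6.6987−5²−5²)/(2·5·5) = -0.8660; θ_2 = -150.0002° (elbow-down)
β = atan2(-0.6698,2.5000) = -14.9989°; ψ = atan2(-2.5000,0.6699) = -75.0001°
θ_1 = β − ψ = 60.0012°
θ_3 = φ − θ_1 − θ_2 = 29.9990° (wrapped to (-180°,180°])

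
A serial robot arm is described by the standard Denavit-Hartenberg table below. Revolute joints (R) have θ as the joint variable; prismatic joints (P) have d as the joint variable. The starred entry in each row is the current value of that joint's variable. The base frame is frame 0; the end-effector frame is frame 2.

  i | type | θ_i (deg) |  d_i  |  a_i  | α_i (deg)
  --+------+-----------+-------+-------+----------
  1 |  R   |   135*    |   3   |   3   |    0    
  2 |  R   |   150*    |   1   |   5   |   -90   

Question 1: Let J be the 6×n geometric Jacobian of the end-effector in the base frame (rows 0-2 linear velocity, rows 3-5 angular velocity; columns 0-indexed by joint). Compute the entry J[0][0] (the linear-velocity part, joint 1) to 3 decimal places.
2.708

axis z_0 = ẑ; lever o_n−o_0 = (-0.8272,-2.7083,4.0000)
cross product → J_v[:, 0] = (2.7083,-0.8272,0.0000)
J_ω[:, 0] = z_0
entry J[0][0] = 2.7083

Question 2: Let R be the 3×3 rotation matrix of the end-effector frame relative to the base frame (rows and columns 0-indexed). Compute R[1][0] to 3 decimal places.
-0.966

End-effector x-axis (col 0 of R) = (0.2588,-0.9659,0.0000)
R[1][0] = -0.9659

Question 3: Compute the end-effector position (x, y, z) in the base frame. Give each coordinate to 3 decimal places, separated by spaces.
after link 1: o_1 = (-2.1213, 2.1213, 3.0000)
after link 2: o_2 = (-0.8272, -2.7083, 4.0000)

-0.827 -2.708 4.000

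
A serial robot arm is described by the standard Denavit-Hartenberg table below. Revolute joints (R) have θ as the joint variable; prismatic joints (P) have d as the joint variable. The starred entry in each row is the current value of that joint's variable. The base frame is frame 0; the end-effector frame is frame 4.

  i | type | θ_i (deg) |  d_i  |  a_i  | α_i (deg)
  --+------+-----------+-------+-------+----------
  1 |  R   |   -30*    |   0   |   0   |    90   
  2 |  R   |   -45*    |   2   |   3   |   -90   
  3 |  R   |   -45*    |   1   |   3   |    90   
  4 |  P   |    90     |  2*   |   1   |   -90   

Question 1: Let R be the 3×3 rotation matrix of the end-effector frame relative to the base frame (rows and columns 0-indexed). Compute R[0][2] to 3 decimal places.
End-effector z-axis (col 2 of R) = (-0.0795,0.8624,0.5000)
R[0][2] = -0.0795

-0.079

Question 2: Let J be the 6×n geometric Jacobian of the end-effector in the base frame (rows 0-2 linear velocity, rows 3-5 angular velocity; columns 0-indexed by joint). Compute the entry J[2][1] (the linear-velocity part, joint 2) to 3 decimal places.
4.036

axis z_1 = (-0.5000,-0.8660,0.0000); lever o_n−o_1 = (0.7271,-6.8117,-1.2071)
cross product → J_v[:, 1] = (1.0454,-0.6036,4.0355)
J_ω[:, 1] = z_1
entry J[2][1] = 4.0355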